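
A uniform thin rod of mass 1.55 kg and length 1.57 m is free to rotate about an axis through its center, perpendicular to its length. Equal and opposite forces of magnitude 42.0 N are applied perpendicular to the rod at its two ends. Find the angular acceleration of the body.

I = (1/12)ML² = (1/12)(1.55)(1.57)² = 0.3184 kg·m².
The couple gives τ = F·(L/2) + F·(L/2) = F L = (42.0)(1.57) = 65.94 N·m.
Newton's second law for rotation, τ = Iα, gives α = τ/I = 65.94/0.3184 = 207.1 rad/s².

α ≈ 207 rad/s²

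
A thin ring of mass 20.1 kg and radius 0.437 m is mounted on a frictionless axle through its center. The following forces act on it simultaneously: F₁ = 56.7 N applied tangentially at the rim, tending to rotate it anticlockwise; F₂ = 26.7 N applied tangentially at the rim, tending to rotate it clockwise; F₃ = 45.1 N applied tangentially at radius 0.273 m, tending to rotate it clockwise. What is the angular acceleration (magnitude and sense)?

α ≈ 0.208 rad/s², anticlockwise

I = MR² = (20.1)(0.437)² = 3.838 kg·m².
Taking anticlockwise as positive: τ₁ = +(56.7)(0.437) = +24.78 N·m; τ₂ = −(26.7)(0.437) = −11.67 N·m; τ₃ = −(45.1)(0.273) = −12.31 N·m.
Net torque τ = 0.7977 N·m.
α = τ/I = 0.7977/3.838 = 0.2078 rad/s².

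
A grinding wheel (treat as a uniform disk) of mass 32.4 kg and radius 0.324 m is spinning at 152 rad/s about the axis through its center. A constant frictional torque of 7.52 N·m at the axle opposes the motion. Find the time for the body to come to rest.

I = ½MR² = (1/2)(32.4)(0.324)² = 1.701 kg·m².
The net torque has magnitude 7.52 N·m, opposing ω.
|α| = τ/I = 7.520/1.701 = 4.422 rad/s² (deceleration).
0 = ω₀ − |α|t ⇒ t = ω₀/|α| = 152/4.422 = 34.37 s.

t ≈ 34.4 s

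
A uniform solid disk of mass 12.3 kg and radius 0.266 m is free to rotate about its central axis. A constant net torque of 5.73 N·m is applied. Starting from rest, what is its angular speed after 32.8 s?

I = ½MR² = (1/2)(12.3)(0.266)² = 0.4351 kg·m².
α = τ/I = 5.73/0.4351 = 13.17 rad/s².
ω = ω₀ + αt = 0 + (13.17)(32.8) = 431.9 rad/s.

ω ≈ 432 rad/s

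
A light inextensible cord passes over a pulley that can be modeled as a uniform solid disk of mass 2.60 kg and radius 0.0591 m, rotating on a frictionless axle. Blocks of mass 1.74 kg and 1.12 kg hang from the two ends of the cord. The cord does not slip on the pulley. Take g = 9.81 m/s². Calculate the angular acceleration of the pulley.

α ≈ 24.7 rad/s²

I = ½MR² = (1/2)(2.60)(0.0591)² = 0.004541 kg·m².
Heavier block: m₁g − T₁ = m₁a. Lighter block: T₂ − m₂g = m₂a.
Pulley: (T₁ − T₂)R = Iα = I(a/R), so T₁ − T₂ = (I/R²)a = (1/2)M_p a = 1.300·a.
Adding the three: (m₁ − m₂)g = (m₁ + m₂ + 1.300)a, so a = (1.74 − 1.12)(9.81)/(1.74 + 1.12 + 1.300) = 1.462 m/s².
α = a/R = 1.462/0.0591 = 24.74 rad/s².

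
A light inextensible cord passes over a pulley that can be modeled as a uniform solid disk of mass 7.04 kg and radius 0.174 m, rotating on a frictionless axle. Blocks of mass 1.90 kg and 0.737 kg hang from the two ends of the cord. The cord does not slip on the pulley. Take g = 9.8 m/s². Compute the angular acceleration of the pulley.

α ≈ 10.6 rad/s²

I = ½MR² = (1/2)(7.04)(0.174)² = 0.1066 kg·m².
Heavier block: m₁g − T₁ = m₁a. Lighter block: T₂ − m₂g = m₂a.
Pulley: (T₁ − T₂)R = Iα = I(a/R), so T₁ − T₂ = (I/R²)a = (1/2)M_p a = 3.520·a.
Adding the three: (m₁ − m₂)g = (m₁ + m₂ + 3.520)a, so a = (1.90 − 0.737)(9.8)/(1.90 + 0.737 + 3.520) = 1.851 m/s².
α = a/R = 1.851/0.174 = 10.64 rad/s².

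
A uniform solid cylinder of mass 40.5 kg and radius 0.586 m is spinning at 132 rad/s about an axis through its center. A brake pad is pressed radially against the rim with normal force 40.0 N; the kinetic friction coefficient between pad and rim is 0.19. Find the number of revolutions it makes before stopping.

≈ 2160 revolutions

I = ½MR² = (1/2)(40.5)(0.586)² = 6.954 kg·m².
Friction force f = μN = (0.19)(40.0) = 7.600 N at the rim; torque magnitude τ = fR = 4.454 N·m, opposing ω.
|α| = τ/I = 4.454/6.954 = 0.6405 rad/s² (deceleration).
ω² = ω₀² − 2|α|θ with ω = 0 ⇒ θ = ω₀²/(2|α|) = 13600 rad = 2165 rev.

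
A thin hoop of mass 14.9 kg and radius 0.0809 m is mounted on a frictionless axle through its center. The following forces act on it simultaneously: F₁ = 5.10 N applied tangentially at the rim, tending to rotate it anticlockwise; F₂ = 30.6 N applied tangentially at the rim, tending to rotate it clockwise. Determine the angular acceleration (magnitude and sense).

I = MR² = (14.9)(0.0809)² = 0.09752 kg·m².
Taking anticlockwise as positive: τ₁ = +(5.10)(0.0809) = +0.4126 N·m; τ₂ = −(30.6)(0.0809) = −2.476 N·m.
Net torque τ = -2.063 N·m.
α = τ/I = -2.063/0.09752 = -21.15 rad/s².

α ≈ 21.2 rad/s², clockwise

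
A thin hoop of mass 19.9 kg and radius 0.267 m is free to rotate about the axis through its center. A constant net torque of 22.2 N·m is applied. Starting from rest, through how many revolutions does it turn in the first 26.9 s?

≈ 901 revolutions

I = MR² = (19.9)(0.267)² = 1.419 kg·m².
α = τ/I = 22.2/1.419 = 15.65 rad/s².
θ = ½αt² = ½(15.65)(26.9)² = 5662 rad.
Revolutions = θ/(2π) = 901.1.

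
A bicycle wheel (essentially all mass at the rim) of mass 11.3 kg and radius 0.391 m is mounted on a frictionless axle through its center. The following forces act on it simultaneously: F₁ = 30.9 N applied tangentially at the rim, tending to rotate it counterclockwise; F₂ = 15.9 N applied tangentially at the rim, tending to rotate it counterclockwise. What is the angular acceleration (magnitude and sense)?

α ≈ 10.6 rad/s², counterclockwise

I = MR² = (11.3)(0.391)² = 1.728 kg·m².
Taking counterclockwise as positive: τ₁ = +(30.9)(0.391) = +12.08 N·m; τ₂ = +(15.9)(0.391) = +6.217 N·m.
Net torque τ = 18.30 N·m.
α = τ/I = 18.30/1.728 = 10.59 rad/s².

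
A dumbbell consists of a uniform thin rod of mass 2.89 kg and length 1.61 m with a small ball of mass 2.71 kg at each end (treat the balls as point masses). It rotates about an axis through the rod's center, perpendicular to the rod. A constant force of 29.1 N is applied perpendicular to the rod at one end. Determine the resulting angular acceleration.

I_rod = (1/12)ML² = (1/12)(2.89)(1.61)² = 0.6243 kg·m².
I_balls = 2·m·(L/2)² = 2(2.71)(0.8050)² = 3.512 kg·m².
Total I = 4.137 kg·m².
τ = F·(L/2) = (29.1)(0.805) = 23.43 N·m.
α = τ/I = 23.43/4.137 = 5.663 rad/s².

α ≈ 5.66 rad/s²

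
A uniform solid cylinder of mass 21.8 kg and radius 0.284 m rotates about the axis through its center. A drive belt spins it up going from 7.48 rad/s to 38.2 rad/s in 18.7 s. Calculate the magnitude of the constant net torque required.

τ ≈ 1.44 N·m

I = ½MR² = (1/2)(21.8)(0.284)² = 0.8792 kg·m².
α = Δω/Δt = (38.2 − 7.48)/18.7 = 1.643 rad/s².
τ = Iα = (0.8792)(1.643) = 1.444 N·m.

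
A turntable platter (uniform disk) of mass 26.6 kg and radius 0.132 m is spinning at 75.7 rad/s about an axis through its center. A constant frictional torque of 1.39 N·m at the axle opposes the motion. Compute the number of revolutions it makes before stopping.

≈ 76.0 revolutions

I = ½MR² = (1/2)(26.6)(0.132)² = 0.2317 kg·m².
The net torque has magnitude 1.39 N·m, opposing ω.
|α| = τ/I = 1.390/0.2317 = 5.998 rad/s² (deceleration).
ω² = ω₀² − 2|α|θ with ω = 0 ⇒ θ = ω₀²/(2|α|) = 477.7 rad = 76.03 rev.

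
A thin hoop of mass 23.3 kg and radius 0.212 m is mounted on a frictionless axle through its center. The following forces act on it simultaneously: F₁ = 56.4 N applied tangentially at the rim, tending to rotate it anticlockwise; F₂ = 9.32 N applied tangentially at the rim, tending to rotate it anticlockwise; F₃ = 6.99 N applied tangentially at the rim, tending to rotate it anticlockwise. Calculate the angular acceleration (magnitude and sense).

I = MR² = (23.3)(0.212)² = 1.047 kg·m².
Taking anticlockwise as positive: τ₁ = +(56.4)(0.212) = +11.96 N·m; τ₂ = +(9.32)(0.212) = +1.976 N·m; τ₃ = +(6.99)(0.212) = +1.482 N·m.
Net torque τ = 15.41 N·m.
α = τ/I = 15.41/1.047 = 14.72 rad/s².

α ≈ 14.7 rad/s², anticlockwise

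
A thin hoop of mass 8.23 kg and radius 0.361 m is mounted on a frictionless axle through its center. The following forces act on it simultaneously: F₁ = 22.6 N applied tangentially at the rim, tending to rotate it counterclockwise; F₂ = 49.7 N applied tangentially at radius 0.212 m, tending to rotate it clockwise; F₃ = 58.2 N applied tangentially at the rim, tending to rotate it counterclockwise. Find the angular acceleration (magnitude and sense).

I = MR² = (8.23)(0.361)² = 1.073 kg·m².
Taking counterclockwise as positive: τ₁ = +(22.6)(0.361) = +8.159 N·m; τ₂ = −(49.7)(0.212) = −10.54 N·m; τ₃ = +(58.2)(0.361) = +21.01 N·m.
Net torque τ = 18.63 N·m.
α = τ/I = 18.63/1.073 = 17.37 rad/s².

α ≈ 17.4 rad/s², counterclockwise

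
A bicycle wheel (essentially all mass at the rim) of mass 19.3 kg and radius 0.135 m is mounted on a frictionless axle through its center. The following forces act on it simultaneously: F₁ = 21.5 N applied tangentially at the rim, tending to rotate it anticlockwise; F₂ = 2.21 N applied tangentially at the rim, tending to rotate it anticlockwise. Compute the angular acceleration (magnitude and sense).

α ≈ 9.10 rad/s², anticlockwise

I = MR² = (19.3)(0.135)² = 0.3517 kg·m².
Taking anticlockwise as positive: τ₁ = +(21.5)(0.135) = +2.903 N·m; τ₂ = +(2.21)(0.135) = +0.2984 N·m.
Net torque τ = 3.201 N·m.
α = τ/I = 3.201/0.3517 = 9.100 rad/s².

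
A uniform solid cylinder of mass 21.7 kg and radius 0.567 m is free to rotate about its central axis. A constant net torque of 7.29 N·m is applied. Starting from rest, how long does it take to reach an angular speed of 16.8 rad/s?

I = ½MR² = (1/2)(21.7)(0.567)² = 3.488 kg·m².
α = τ/I = 7.29/3.488 = 2.090 rad/s².
ω = αt ⇒ t = ω/α = 16.8/2.090 = 8.039 s.

t ≈ 8.04 s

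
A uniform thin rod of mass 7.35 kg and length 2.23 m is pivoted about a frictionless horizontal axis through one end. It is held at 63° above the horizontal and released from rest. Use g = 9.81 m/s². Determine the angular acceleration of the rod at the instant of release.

About the pivot, I = (1/3)ML² = (1/3)(7.35)(2.23)² = 12.18 kg·m².
The weight acts at the center, a distance L/2 = 1.115 m from the pivot; τ = Mg(L/2) cos 63° = 36.50 N·m.
α = τ/I = 36.50/12.18 = 2.996 rad/s².

α ≈ 3.00 rad/s²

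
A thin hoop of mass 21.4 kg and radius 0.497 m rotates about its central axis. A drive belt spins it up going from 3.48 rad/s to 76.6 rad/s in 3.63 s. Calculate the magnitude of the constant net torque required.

τ ≈ 106 N·m

I = MR² = (21.4)(0.497)² = 5.286 kg·m².
α = Δω/Δt = (76.6 − 3.48)/3.63 = 20.14 rad/s².
τ = Iα = (5.286)(20.14) = 106.5 N·m.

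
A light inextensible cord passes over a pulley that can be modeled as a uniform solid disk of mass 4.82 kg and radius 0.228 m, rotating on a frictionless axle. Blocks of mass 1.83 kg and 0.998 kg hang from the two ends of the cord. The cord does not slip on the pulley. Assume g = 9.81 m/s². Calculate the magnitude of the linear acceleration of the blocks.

a ≈ 1.56 m/s²

I = ½MR² = (1/2)(4.82)(0.228)² = 0.1253 kg·m².
Heavier block: m₁g − T₁ = m₁a. Lighter block: T₂ − m₂g = m₂a.
Pulley: (T₁ − T₂)R = Iα = I(a/R), so T₁ − T₂ = (I/R²)a = (1/2)M_p a = 2.410·a.
Adding the three: (m₁ − m₂)g = (m₁ + m₂ + 2.410)a, so a = (1.83 − 0.998)(9.81)/(1.83 + 0.998 + 2.410) = 1.558 m/s².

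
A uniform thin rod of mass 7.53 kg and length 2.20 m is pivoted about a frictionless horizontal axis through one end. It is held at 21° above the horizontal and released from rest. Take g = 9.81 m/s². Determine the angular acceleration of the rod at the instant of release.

About the pivot, I = (1/3)ML² = (1/3)(7.53)(2.20)² = 12.15 kg·m².
The weight acts at the center, a distance L/2 = 1.100 m from the pivot; τ = Mg(L/2) cos 21° = 75.86 N·m.
α = τ/I = 75.86/12.15 = 6.244 rad/s².

α ≈ 6.24 rad/s²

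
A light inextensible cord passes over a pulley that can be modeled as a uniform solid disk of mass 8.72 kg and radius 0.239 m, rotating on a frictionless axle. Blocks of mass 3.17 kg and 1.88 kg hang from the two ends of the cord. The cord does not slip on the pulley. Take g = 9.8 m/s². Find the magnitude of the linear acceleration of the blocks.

I = ½MR² = (1/2)(8.72)(0.239)² = 0.2490 kg·m².
Heavier block: m₁g − T₁ = m₁a. Lighter block: T₂ − m₂g = m₂a.
Pulley: (T₁ − T₂)R = Iα = I(a/R), so T₁ − T₂ = (I/R²)a = (1/2)M_p a = 4.360·a.
Adding the three: (m₁ − m₂)g = (m₁ + m₂ + 4.360)a, so a = (3.17 − 1.88)(9.8)/(3.17 + 1.88 + 4.360) = 1.343 m/s².

a ≈ 1.34 m/s²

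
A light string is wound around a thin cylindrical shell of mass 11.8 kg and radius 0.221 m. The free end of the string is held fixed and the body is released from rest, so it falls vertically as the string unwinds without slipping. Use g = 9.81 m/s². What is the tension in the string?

T ≈ 57.9 N

Translation: Mg − T = Ma. Rotation about the center: TR = Iα with I = MR².
With a = αR: T = (I/R²)a = M a, so Mg = (1 + 1.000)Ma.
a = g/(1 + 1.000) = 9.81/2.000 = 4.905 m/s².
T = 1.000·M·a = (1.000)(11.8)(4.905) = 57.88 N.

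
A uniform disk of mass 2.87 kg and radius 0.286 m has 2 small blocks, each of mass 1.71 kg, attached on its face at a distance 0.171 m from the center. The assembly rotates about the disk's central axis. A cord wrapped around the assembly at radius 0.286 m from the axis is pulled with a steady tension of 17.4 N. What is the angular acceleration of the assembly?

α ≈ 22.9 rad/s²

I_disk = ½MR² = ½(2.87)(0.286)² = 0.1174 kg·m².
I_blocks = 2·m·r² = 2(1.71)(0.171)² = 0.1000 kg·m².
Total I = 0.2174 kg·m².
τ = F r = (17.4)(0.286) = 4.976 N·m.
α = τ/I = 4.976/0.2174 = 22.89 rad/s².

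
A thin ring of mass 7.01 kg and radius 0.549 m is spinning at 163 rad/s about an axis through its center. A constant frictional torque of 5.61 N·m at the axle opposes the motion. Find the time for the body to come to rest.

I = MR² = (7.01)(0.549)² = 2.113 kg·m².
The net torque has magnitude 5.61 N·m, opposing ω.
|α| = τ/I = 5.610/2.113 = 2.655 rad/s² (deceleration).
0 = ω₀ − |α|t ⇒ t = ω₀/|α| = 163/2.655 = 61.39 s.

t ≈ 61.4 s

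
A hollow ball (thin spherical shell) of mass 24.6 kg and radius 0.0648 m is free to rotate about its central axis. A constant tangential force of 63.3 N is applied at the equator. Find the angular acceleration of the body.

α ≈ 59.6 rad/s²

I = (2/3)MR² = (2/3)(24.6)(0.0648)² = 0.06886 kg·m².
τ = F R = (63.3)(0.0648) = 4.102 N·m.
From τ = Iα: α = 4.102/0.06886 = 59.56 rad/s².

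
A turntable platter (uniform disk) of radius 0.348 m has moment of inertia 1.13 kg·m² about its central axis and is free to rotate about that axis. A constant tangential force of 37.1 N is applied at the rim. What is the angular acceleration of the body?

α ≈ 11.4 rad/s²

τ = F R = (37.1)(0.348) = 12.91 N·m.
From τ = Iα: α = 12.91/1.130 = 11.43 rad/s².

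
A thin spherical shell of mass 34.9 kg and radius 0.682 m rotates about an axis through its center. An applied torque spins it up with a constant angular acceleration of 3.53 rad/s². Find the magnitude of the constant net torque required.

τ ≈ 38.2 N·m

I = (2/3)MR² = (2/3)(34.9)(0.682)² = 10.82 kg·m².
τ = Iα = (10.82)(3.530) = 38.20 N·m.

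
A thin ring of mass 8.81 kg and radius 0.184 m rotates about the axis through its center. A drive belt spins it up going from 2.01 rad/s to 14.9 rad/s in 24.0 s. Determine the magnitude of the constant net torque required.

τ ≈ 0.160 N·m

I = MR² = (8.81)(0.184)² = 0.2983 kg·m².
α = Δω/Δt = (14.9 − 2.01)/24.0 = 0.5371 rad/s².
τ = Iα = (0.2983)(0.5371) = 0.1602 N·m.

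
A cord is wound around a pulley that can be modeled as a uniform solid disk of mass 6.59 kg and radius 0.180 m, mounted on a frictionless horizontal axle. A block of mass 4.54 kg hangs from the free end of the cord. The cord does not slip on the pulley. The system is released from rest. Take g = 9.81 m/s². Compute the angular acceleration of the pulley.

I = ½MR² = (1/2)(6.59)(0.180)² = 0.1068 kg·m².
Block: mg − T = ma. Pulley: TR = Iα. No-slip: a = αR, so T = (I/R²)a = 3.295·a.
Then mg = (m + 3.295)a, so a = (4.54)(9.81)/(4.54 + 3.295) = 5.684 m/s².
α = a/R = 5.684/0.180 = 31.58 rad/s².

α ≈ 31.6 rad/s²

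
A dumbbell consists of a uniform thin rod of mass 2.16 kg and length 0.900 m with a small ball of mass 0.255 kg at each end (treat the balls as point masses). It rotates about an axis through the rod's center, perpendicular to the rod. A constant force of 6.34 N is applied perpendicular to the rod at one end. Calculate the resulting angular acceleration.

I_rod = (1/12)ML² = (1/12)(2.16)(0.900)² = 0.1458 kg·m².
I_balls = 2·m·(L/2)² = 2(0.255)(0.4500)² = 0.1033 kg·m².
Total I = 0.2491 kg·m².
τ = F·(L/2) = (6.34)(0.450) = 2.853 N·m.
α = τ/I = 2.853/0.2491 = 11.45 rad/s².

α ≈ 11.5 rad/s²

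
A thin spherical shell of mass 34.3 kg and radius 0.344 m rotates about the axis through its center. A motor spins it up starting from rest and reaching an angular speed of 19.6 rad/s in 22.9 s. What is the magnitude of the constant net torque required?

τ ≈ 2.32 N·m

I = (2/3)MR² = (2/3)(34.3)(0.344)² = 2.706 kg·m².
α = Δω/Δt = (19.6 − 0)/22.9 = 0.8559 rad/s².
τ = Iα = (2.706)(0.8559) = 2.316 N·m.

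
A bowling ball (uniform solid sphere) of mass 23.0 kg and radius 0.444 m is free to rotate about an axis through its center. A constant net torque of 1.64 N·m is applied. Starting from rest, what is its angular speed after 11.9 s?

ω ≈ 10.8 rad/s

I = (2/5)MR² = (2/5)(23.0)(0.444)² = 1.814 kg·m².
α = τ/I = 1.64/1.814 = 0.9043 rad/s².
ω = ω₀ + αt = 0 + (0.9043)(11.9) = 10.76 rad/s.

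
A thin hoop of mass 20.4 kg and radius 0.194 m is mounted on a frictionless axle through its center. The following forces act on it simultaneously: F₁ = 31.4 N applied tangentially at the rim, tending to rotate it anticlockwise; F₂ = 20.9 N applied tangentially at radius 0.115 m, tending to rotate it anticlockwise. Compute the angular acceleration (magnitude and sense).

I = MR² = (20.4)(0.194)² = 0.7678 kg·m².
Taking anticlockwise as positive: τ₁ = +(31.4)(0.194) = +6.092 N·m; τ₂ = +(20.9)(0.115) = +2.403 N·m.
Net torque τ = 8.495 N·m.
α = τ/I = 8.495/0.7678 = 11.06 rad/s².

α ≈ 11.1 rad/s², anticlockwise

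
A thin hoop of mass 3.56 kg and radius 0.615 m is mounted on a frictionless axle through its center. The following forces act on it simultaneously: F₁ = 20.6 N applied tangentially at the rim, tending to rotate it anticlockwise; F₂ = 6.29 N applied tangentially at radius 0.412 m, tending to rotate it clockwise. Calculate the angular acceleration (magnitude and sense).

α ≈ 7.48 rad/s², anticlockwise

I = MR² = (3.56)(0.615)² = 1.346 kg·m².
Taking anticlockwise as positive: τ₁ = +(20.6)(0.615) = +12.67 N·m; τ₂ = −(6.29)(0.412) = −2.591 N·m.
Net torque τ = 10.08 N·m.
α = τ/I = 10.08/1.346 = 7.484 rad/s².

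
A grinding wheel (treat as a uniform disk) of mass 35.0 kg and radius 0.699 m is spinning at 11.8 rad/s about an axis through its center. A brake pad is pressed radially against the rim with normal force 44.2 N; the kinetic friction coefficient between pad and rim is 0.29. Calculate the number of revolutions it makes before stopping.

≈ 10.6 revolutions

I = ½MR² = (1/2)(35.0)(0.699)² = 8.551 kg·m².
Friction force f = μN = (0.29)(44.2) = 12.82 N at the rim; torque magnitude τ = fR = 8.960 N·m, opposing ω.
|α| = τ/I = 8.960/8.551 = 1.048 rad/s² (deceleration).
ω² = ω₀² − 2|α|θ with ω = 0 ⇒ θ = ω₀²/(2|α|) = 66.44 rad = 10.57 rev.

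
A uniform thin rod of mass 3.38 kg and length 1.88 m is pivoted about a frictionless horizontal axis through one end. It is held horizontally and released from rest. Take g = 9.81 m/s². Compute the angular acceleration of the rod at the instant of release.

α ≈ 7.83 rad/s²

About the pivot, I = (1/3)ML² = (1/3)(3.38)(1.88)² = 3.982 kg·m².
The weight acts at the center, a distance L/2 = 0.9400 m from the pivot; τ = Mg(L/2) = 31.17 N·m.
α = τ/I = 31.17/3.982 = 7.827 rad/s².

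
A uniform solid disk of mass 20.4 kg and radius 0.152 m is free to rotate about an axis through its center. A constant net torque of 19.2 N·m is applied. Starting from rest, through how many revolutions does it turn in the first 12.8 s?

I = ½MR² = (1/2)(20.4)(0.152)² = 0.2357 kg·m².
α = τ/I = 19.2/0.2357 = 81.47 rad/s².
θ = ½αt² = ½(81.47)(12.8)² = 6674 rad.
Revolutions = θ/(2π) = 1062.

≈ 1060 revolutions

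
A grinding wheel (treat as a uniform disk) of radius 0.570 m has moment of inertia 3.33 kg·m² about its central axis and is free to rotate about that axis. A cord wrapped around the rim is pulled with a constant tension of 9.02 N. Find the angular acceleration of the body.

τ = F R = (9.02)(0.570) = 5.141 N·m.
Newton's second law for rotation, τ = Iα, gives α = τ/I = 5.141/3.330 = 1.544 rad/s².

α ≈ 1.54 rad/s²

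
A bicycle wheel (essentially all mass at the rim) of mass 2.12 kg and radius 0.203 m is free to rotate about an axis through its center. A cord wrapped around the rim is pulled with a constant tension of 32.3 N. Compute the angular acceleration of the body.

I = MR² = (2.12)(0.203)² = 0.08736 kg·m².
τ = F R = (32.3)(0.203) = 6.557 N·m.
Newton's second law for rotation, τ = Iα, gives α = τ/I = 6.557/0.08736 = 75.05 rad/s².

α ≈ 75.1 rad/s²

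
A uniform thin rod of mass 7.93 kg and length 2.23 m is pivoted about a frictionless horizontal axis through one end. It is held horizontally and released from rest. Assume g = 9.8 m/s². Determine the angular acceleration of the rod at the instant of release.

About the pivot, I = (1/3)ML² = (1/3)(7.93)(2.23)² = 13.15 kg·m².
The weight acts at the center, a distance L/2 = 1.115 m from the pivot; τ = Mg(L/2) = 86.65 N·m.
α = τ/I = 86.65/13.15 = 6.592 rad/s².
(Equivalently α = (3g/(2L)) = 6.592 rad/s².)

α ≈ 6.59 rad/s²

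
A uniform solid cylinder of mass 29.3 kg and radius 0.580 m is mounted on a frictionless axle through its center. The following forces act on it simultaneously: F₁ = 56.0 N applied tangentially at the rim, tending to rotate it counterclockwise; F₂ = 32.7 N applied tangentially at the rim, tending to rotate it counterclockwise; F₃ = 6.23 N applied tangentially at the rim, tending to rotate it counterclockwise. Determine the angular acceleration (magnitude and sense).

I = ½MR² = (1/2)(29.3)(0.580)² = 4.928 kg·m².
Taking counterclockwise as positive: τ₁ = +(56.0)(0.580) = +32.48 N·m; τ₂ = +(32.7)(0.580) = +18.97 N·m; τ₃ = +(6.23)(0.580) = +3.613 N·m.
Net torque τ = 55.06 N·m.
α = τ/I = 55.06/4.928 = 11.17 rad/s².

α ≈ 11.2 rad/s², counterclockwise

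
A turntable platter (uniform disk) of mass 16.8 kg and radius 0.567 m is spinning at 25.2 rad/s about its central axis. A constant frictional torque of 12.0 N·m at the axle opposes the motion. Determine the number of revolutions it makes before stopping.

≈ 11.4 revolutions

I = ½MR² = (1/2)(16.8)(0.567)² = 2.701 kg·m².
The net torque has magnitude 12.0 N·m, opposing ω.
|α| = τ/I = 12.00/2.701 = 4.444 rad/s² (deceleration).
ω² = ω₀² − 2|α|θ with ω = 0 ⇒ θ = ω₀²/(2|α|) = 71.46 rad = 11.37 rev.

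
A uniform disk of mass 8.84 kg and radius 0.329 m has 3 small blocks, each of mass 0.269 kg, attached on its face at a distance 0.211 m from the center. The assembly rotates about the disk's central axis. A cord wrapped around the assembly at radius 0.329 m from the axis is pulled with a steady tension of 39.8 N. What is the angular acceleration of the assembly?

α ≈ 25.5 rad/s²

I_disk = ½MR² = ½(8.84)(0.329)² = 0.4784 kg·m².
I_blocks = 3·m·r² = 3(0.269)(0.211)² = 0.03593 kg·m².
Total I = 0.5144 kg·m².
τ = F r = (39.8)(0.329) = 13.09 N·m.
α = τ/I = 13.09/0.5144 = 25.46 rad/s².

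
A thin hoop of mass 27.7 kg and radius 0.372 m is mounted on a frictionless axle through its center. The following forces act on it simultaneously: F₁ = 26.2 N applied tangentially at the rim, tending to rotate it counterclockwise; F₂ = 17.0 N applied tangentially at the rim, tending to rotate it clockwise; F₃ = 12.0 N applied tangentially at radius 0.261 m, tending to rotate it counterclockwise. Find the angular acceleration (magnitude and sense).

I = MR² = (27.7)(0.372)² = 3.833 kg·m².
Taking counterclockwise as positive: τ₁ = +(26.2)(0.372) = +9.746 N·m; τ₂ = −(17.0)(0.372) = −6.324 N·m; τ₃ = +(12.0)(0.261) = +3.132 N·m.
Net torque τ = 6.554 N·m.
α = τ/I = 6.554/3.833 = 1.710 rad/s².

α ≈ 1.71 rad/s², counterclockwise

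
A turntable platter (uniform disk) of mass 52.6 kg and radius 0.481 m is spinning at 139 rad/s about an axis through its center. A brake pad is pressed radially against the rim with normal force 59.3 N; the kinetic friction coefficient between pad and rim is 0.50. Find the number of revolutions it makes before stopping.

≈ 656 revolutions

I = ½MR² = (1/2)(52.6)(0.481)² = 6.085 kg·m².
Friction force f = μN = (0.50)(59.3) = 29.65 N at the rim; torque magnitude τ = fR = 14.26 N·m, opposing ω.
|α| = τ/I = 14.26/6.085 = 2.344 rad/s² (deceleration).
ω² = ω₀² − 2|α|θ with ω = 0 ⇒ θ = ω₀²/(2|α|) = 4122 rad = 656.0 rev.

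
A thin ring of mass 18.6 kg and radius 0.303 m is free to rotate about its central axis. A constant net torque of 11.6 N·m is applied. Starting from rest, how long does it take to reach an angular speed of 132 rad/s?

t ≈ 19.4 s

I = MR² = (18.6)(0.303)² = 1.708 kg·m².
α = τ/I = 11.6/1.708 = 6.793 rad/s².
ω = αt ⇒ t = ω/α = 132/6.793 = 19.43 s.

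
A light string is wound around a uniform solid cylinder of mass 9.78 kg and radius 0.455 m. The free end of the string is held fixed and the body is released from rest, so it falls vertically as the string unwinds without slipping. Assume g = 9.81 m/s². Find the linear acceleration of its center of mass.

a ≈ 6.54 m/s²

Translation: Mg − T = Ma. Rotation about the center: TR = Iα with I = ½MR².
With a = αR: T = (I/R²)a = (1/2)M a, so Mg = (1 + 0.5000)Ma.
a = g/(1 + 0.5000) = 9.81/1.500 = 6.540 m/s².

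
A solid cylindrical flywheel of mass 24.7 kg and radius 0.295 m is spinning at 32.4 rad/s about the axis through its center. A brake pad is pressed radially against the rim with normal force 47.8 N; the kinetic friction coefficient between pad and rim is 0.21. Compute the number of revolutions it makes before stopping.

I = ½MR² = (1/2)(24.7)(0.295)² = 1.075 kg·m².
Friction force f = μN = (0.21)(47.8) = 10.04 N at the rim; torque magnitude τ = fR = 2.961 N·m, opposing ω.
|α| = τ/I = 2.961/1.075 = 2.755 rad/s² (deceleration).
ω² = ω₀² − 2|α|θ with ω = 0 ⇒ θ = ω₀²/(2|α|) = 190.5 rad = 30.32 rev.

≈ 30.3 revolutions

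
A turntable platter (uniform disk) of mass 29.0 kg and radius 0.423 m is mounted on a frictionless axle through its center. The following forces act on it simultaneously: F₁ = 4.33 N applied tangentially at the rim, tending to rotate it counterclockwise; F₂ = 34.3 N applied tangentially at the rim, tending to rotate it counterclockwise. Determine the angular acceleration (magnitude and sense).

I = ½MR² = (1/2)(29.0)(0.423)² = 2.594 kg·m².
Taking counterclockwise as positive: τ₁ = +(4.33)(0.423) = +1.832 N·m; τ₂ = +(34.3)(0.423) = +14.51 N·m.
Net torque τ = 16.34 N·m.
α = τ/I = 16.34/2.594 = 6.298 rad/s².

α ≈ 6.30 rad/s², counterclockwise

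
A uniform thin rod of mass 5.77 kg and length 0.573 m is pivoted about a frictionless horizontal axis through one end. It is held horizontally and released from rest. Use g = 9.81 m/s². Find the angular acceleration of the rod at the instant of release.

About the pivot, I = (1/3)ML² = (1/3)(5.77)(0.573)² = 0.6315 kg·m².
The weight acts at the center, a distance L/2 = 0.2865 m from the pivot; τ = Mg(L/2) = 16.22 N·m.
α = τ/I = 16.22/0.6315 = 25.68 rad/s².

α ≈ 25.7 rad/s²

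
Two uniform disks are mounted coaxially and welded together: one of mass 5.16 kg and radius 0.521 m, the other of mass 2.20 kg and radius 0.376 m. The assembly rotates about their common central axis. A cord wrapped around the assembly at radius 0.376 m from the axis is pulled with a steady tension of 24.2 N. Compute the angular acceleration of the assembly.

I = ½M₁R₁² + ½M₂R₂² = ½(5.16)(0.521)² + ½(2.20)(0.376)² = 0.8558 kg·m².
τ = F r = (24.2)(0.376) = 9.099 N·m.
α = τ/I = 9.099/0.8558 = 10.63 rad/s².

α ≈ 10.6 rad/s²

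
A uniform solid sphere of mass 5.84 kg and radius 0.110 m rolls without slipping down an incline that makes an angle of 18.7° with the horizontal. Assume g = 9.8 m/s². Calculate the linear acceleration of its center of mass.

a ≈ 2.24 m/s²

Translation along the incline: Mg sinθ − f = Ma.
Rotation about the center: fR = Iα with I = (2/5)MR². No-slip gives a = αR, so f = (I/R²)a = (2/5)M a.
Substituting: Mg sinθ = (1 + 0.4000)Ma, so a = g sinθ/(1 + 0.4000) = (9.8) sin 18.7° / 1.400 = 2.244 m/s².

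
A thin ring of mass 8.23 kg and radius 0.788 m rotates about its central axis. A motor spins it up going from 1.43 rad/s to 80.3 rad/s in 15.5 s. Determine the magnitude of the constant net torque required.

I = MR² = (8.23)(0.788)² = 5.110 kg·m².
α = Δω/Δt = (80.3 − 1.43)/15.5 = 5.088 rad/s².
τ = Iα = (5.110)(5.088) = 26.00 N·m.

τ ≈ 26.0 N·m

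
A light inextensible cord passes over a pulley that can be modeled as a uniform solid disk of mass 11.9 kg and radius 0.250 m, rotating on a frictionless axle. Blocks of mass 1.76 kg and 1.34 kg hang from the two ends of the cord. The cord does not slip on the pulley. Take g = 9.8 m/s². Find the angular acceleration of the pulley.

α ≈ 1.82 rad/s²

I = ½MR² = (1/2)(11.9)(0.250)² = 0.3719 kg·m².
Heavier block: m₁g − T₁ = m₁a. Lighter block: T₂ − m₂g = m₂a.
Pulley: (T₁ − T₂)R = Iα = I(a/R), so T₁ − T₂ = (I/R²)a = (1/2)M_p a = 5.950·a.
Adding the three: (m₁ − m₂)g = (m₁ + m₂ + 5.950)a, so a = (1.76 − 1.34)(9.8)/(1.76 + 1.34 + 5.950) = 0.4548 m/s².
α = a/R = 0.4548/0.250 = 1.819 rad/s².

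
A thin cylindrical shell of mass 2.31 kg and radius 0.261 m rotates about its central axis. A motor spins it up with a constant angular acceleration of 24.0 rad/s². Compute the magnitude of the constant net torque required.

I = MR² = (2.31)(0.261)² = 0.1574 kg·m².
τ = Iα = (0.1574)(24.00) = 3.777 N·m.

τ ≈ 3.78 N·m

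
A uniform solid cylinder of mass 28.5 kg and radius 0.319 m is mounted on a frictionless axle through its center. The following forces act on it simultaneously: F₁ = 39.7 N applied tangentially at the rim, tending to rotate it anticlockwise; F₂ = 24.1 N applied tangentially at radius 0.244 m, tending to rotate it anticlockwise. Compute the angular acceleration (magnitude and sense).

α ≈ 12.8 rad/s², anticlockwise

I = ½MR² = (1/2)(28.5)(0.319)² = 1.450 kg·m².
Taking anticlockwise as positive: τ₁ = +(39.7)(0.319) = +12.66 N·m; τ₂ = +(24.1)(0.244) = +5.880 N·m.
Net torque τ = 18.54 N·m.
α = τ/I = 18.54/1.450 = 12.79 rad/s².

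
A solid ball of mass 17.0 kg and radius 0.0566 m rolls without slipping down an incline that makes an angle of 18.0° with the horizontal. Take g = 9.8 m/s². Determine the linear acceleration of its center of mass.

Translation along the incline: Mg sinθ − f = Ma.
Rotation about the center: fR = Iα with I = (2/5)MR². No-slip gives a = αR, so f = (I/R²)a = (2/5)M a.
Substituting: Mg sinθ = (1 + 0.4000)Ma, so a = g sinθ/(1 + 0.4000) = (9.8) sin 18.0° / 1.400 = 2.163 m/s².

a ≈ 2.16 m/s²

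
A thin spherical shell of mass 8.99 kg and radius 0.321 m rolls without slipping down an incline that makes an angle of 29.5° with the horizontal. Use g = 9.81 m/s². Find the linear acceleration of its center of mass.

Translation along the incline: Mg sinθ − f = Ma.
Rotation about the center: fR = Iα with I = (2/3)MR². No-slip gives a = αR, so f = (I/R²)a = (2/3)M a.
Substituting: Mg sinθ = (1 + 0.6667)Ma, so a = g sinθ/(1 + 0.6667) = (9.81) sin 29.5° / 1.667 = 2.898 m/s².

a ≈ 2.90 m/s²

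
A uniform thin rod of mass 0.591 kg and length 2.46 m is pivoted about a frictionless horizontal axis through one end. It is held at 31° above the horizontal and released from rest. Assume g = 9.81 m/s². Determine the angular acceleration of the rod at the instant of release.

α ≈ 5.13 rad/s²

About the pivot, I = (1/3)ML² = (1/3)(0.591)(2.46)² = 1.192 kg·m².
The weight acts at the center, a distance L/2 = 1.230 m from the pivot; τ = Mg(L/2) cos 31° = 6.113 N·m.
α = τ/I = 6.113/1.192 = 5.127 rad/s².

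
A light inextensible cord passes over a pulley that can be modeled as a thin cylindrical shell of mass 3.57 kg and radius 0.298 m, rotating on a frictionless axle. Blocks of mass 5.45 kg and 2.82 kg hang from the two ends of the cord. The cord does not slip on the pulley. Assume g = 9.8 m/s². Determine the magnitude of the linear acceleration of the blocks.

a ≈ 2.18 m/s²

I = MR² = (3.57)(0.298)² = 0.3170 kg·m².
Heavier block: m₁g − T₁ = m₁a. Lighter block: T₂ − m₂g = m₂a.
Pulley: (T₁ − T₂)R = Iα = I(a/R), so T₁ − T₂ = (I/R²)a = 1·M_p a = 3.570·a.
Adding the three: (m₁ − m₂)g = (m₁ + m₂ + 3.570)a, so a = (5.45 − 2.82)(9.8)/(5.45 + 2.82 + 3.570) = 2.177 m/s².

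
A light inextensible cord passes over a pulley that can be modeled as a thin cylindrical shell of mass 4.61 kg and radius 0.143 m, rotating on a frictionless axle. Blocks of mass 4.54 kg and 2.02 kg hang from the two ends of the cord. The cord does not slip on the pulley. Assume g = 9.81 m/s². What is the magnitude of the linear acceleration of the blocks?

a ≈ 2.21 m/s²

I = MR² = (4.61)(0.143)² = 0.09427 kg·m².
Heavier block: m₁g − T₁ = m₁a. Lighter block: T₂ − m₂g = m₂a.
Pulley: (T₁ − T₂)R = Iα = I(a/R), so T₁ − T₂ = (I/R²)a = 1·M_p a = 4.610·a.
Adding the three: (m₁ − m₂)g = (m₁ + m₂ + 4.610)a, so a = (4.54 − 2.02)(9.81)/(4.54 + 2.02 + 4.610) = 2.213 m/s².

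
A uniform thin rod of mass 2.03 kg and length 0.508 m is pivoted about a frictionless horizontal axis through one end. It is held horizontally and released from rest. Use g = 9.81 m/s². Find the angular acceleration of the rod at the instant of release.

About the pivot, I = (1/3)ML² = (1/3)(2.03)(0.508)² = 0.1746 kg·m².
The weight acts at the center, a distance L/2 = 0.2540 m from the pivot; τ = Mg(L/2) = 5.058 N·m.
α = τ/I = 5.058/0.1746 = 28.97 rad/s².
(Equivalently α = (3g/(2L)) = 28.97 rad/s².)

α ≈ 29.0 rad/s²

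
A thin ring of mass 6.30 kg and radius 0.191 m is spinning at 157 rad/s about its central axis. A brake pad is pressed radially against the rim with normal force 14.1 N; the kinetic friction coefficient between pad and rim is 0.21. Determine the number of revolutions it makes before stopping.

I = MR² = (6.30)(0.191)² = 0.2298 kg·m².
Friction force f = μN = (0.21)(14.1) = 2.961 N at the rim; torque magnitude τ = fR = 0.5656 N·m, opposing ω.
|α| = τ/I = 0.5656/0.2298 = 2.461 rad/s² (deceleration).
ω² = ω₀² − 2|α|θ with ω = 0 ⇒ θ = ω₀²/(2|α|) = 5008 rad = 797.1 rev.

≈ 797 revolutions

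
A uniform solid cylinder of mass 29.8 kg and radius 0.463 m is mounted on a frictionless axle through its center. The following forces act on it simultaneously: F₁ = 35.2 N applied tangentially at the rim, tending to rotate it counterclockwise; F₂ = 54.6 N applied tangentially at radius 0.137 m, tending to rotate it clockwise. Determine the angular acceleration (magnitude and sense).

α ≈ 2.76 rad/s², counterclockwise

I = ½MR² = (1/2)(29.8)(0.463)² = 3.194 kg·m².
Taking counterclockwise as positive: τ₁ = +(35.2)(0.463) = +16.30 N·m; τ₂ = −(54.6)(0.137) = −7.480 N·m.
Net torque τ = 8.817 N·m.
α = τ/I = 8.817/3.194 = 2.761 rad/s².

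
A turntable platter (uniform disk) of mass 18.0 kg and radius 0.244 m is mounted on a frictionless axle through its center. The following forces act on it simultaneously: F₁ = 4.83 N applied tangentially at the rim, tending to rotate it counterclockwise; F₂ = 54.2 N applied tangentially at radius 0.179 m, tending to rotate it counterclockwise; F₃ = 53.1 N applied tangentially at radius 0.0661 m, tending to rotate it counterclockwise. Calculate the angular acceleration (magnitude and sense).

α ≈ 26.9 rad/s², counterclockwise

I = ½MR² = (1/2)(18.0)(0.244)² = 0.5358 kg·m².
Taking counterclockwise as positive: τ₁ = +(4.83)(0.244) = +1.179 N·m; τ₂ = +(54.2)(0.179) = +9.702 N·m; τ₃ = +(53.1)(0.0661) = +3.510 N·m.
Net torque τ = 14.39 N·m.
α = τ/I = 14.39/0.5358 = 26.86 rad/s².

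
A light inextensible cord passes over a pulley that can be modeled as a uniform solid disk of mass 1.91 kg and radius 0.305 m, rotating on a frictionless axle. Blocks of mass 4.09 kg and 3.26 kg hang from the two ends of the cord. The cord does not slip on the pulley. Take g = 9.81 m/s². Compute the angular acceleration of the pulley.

I = ½MR² = (1/2)(1.91)(0.305)² = 0.08884 kg·m².
Heavier block: m₁g − T₁ = m₁a. Lighter block: T₂ − m₂g = m₂a.
Pulley: (T₁ − T₂)R = Iα = I(a/R), so T₁ − T₂ = (I/R²)a = (1/2)M_p a = 0.9550·a.
Adding the three: (m₁ − m₂)g = (m₁ + m₂ + 0.9550)a, so a = (4.09 − 3.26)(9.81)/(4.09 + 3.26 + 0.9550) = 0.9804 m/s².
α = a/R = 0.9804/0.305 = 3.214 rad/s².

α ≈ 3.21 rad/s²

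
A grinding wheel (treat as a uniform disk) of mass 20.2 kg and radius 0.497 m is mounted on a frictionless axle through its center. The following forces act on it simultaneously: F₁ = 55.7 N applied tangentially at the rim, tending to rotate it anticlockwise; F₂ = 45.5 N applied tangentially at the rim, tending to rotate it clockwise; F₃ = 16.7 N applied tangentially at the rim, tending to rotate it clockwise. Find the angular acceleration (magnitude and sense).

I = ½MR² = (1/2)(20.2)(0.497)² = 2.495 kg·m².
Taking anticlockwise as positive: τ₁ = +(55.7)(0.497) = +27.68 N·m; τ₂ = −(45.5)(0.497) = −22.61 N·m; τ₃ = −(16.7)(0.497) = −8.300 N·m.
Net torque τ = -3.230 N·m.
α = τ/I = -3.230/2.495 = -1.295 rad/s².

α ≈ 1.29 rad/s², clockwise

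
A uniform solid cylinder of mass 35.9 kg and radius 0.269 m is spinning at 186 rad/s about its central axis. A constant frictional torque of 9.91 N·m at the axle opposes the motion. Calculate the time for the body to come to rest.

t ≈ 24.4 s

I = ½MR² = (1/2)(35.9)(0.269)² = 1.299 kg·m².
The net torque has magnitude 9.91 N·m, opposing ω.
|α| = τ/I = 9.910/1.299 = 7.630 rad/s² (deceleration).
0 = ω₀ − |α|t ⇒ t = ω₀/|α| = 186/7.630 = 24.38 s.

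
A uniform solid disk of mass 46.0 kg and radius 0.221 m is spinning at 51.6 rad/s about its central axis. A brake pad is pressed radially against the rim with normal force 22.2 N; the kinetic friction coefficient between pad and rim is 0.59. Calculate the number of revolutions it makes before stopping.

≈ 82.2 revolutions

I = ½MR² = (1/2)(46.0)(0.221)² = 1.123 kg·m².
Friction force f = μN = (0.59)(22.2) = 13.10 N at the rim; torque magnitude τ = fR = 2.895 N·m, opposing ω.
|α| = τ/I = 2.895/1.123 = 2.577 rad/s² (deceleration).
ω² = ω₀² − 2|α|θ with ω = 0 ⇒ θ = ω₀²/(2|α|) = 516.6 rad = 82.23 rev.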